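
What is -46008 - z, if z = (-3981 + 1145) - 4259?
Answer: -38913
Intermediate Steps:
z = -7095 (z = -2836 - 4259 = -7095)
-46008 - z = -46008 - 1*(-7095) = -46008 + 7095 = -38913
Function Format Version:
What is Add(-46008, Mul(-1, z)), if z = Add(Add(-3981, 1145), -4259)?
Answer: -38913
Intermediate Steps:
z = -7095 (z = Add(-2836, -4259) = -7095)
Add(-46008, Mul(-1, z)) = Add(-46008, Mul(-1, -7095)) = Add(-46008, 7095) = -38913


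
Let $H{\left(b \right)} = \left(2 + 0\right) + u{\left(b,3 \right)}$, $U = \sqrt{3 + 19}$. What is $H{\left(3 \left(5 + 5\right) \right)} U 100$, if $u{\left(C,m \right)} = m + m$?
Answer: $800 \sqrt{22} \approx 3752.3$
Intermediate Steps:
$u{\left(C,m \right)} = 2 m$
$U = \sqrt{22} \approx 4.6904$
$H{\left(b \right)} = 8$ ($H{\left(b \right)} = \left(2 + 0\right) + 2 \cdot 3 = 2 + 6 = 8$)
$H{\left(3 \left(5 + 5\right) \right)} U 100 = 8 \sqrt{22} \cdot 100 = 800 \sqrt{22}$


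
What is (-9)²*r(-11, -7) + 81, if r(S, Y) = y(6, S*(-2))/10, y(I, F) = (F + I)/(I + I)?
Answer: 999/10 ≈ 99.900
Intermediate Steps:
y(I, F) = (F + I)/(2*I) (y(I, F) = (F + I)/((2*I)) = (F + I)*(1/(2*I)) = (F + I)/(2*I))
r(S, Y) = 1/20 - S/60 (r(S, Y) = ((½)*(S*(-2) + 6)/6)/10 = ((½)*(⅙)*(-2*S + 6))*(⅒) = ((½)*(⅙)*(6 - 2*S))*(⅒) = (½ - S/6)*(⅒) = 1/20 - S/60)
(-9)²*r(-11, -7) + 81 = (-9)²*(1/20 - 1/60*(-11)) + 81 = 81*(1/20 + 11/60) + 81 = 81*(7/30) + 81 = 189/10 + 81 = 999/10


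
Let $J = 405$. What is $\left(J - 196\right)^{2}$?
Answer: $43681$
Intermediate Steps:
$\left(J - 196\right)^{2} = \left(405 - 196\right)^{2} = 209^{2} = 43681$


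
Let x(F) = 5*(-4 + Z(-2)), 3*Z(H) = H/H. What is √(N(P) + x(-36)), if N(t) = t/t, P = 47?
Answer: 2*I*√39/3 ≈ 4.1633*I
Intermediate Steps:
Z(H) = ⅓ (Z(H) = (H/H)/3 = (⅓)*1 = ⅓)
x(F) = -55/3 (x(F) = 5*(-4 + ⅓) = 5*(-11/3) = -55/3)
N(t) = 1
√(N(P) + x(-36)) = √(1 - 55/3) = √(-52/3) = 2*I*√39/3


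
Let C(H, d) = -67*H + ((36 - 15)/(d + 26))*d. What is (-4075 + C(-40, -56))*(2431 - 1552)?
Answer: -5958741/5 ≈ -1.1917e+6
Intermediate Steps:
C(H, d) = -67*H + 21*d/(26 + d) (C(H, d) = -67*H + (21/(26 + d))*d = -67*H + 21*d/(26 + d))
(-4075 + C(-40, -56))*(2431 - 1552) = (-4075 + (-1742*(-40) + 21*(-56) - 67*(-40)*(-56))/(26 - 56))*(2431 - 1552) = (-4075 + (69680 - 1176 - 150080)/(-30))*879 = (-4075 - 1/30*(-81576))*879 = (-4075 + 13596/5)*879 = -6779/5*879 = -5958741/5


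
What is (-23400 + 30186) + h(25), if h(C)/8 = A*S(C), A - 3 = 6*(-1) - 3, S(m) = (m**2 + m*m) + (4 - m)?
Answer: -52206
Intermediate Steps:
S(m) = 4 - m + 2*m**2 (S(m) = (m**2 + m**2) + (4 - m) = 2*m**2 + (4 - m) = 4 - m + 2*m**2)
A = -6 (A = 3 + (6*(-1) - 3) = 3 + (-6 - 3) = 3 - 9 = -6)
h(C) = -192 - 96*C**2 + 48*C (h(C) = 8*(-6*(4 - C + 2*C**2)) = 8*(-24 - 12*C**2 + 6*C) = -192 - 96*C**2 + 48*C)
(-23400 + 30186) + h(25) = (-23400 + 30186) + (-192 - 96*25**2 + 48*25) = 6786 + (-192 - 96*625 + 1200) = 6786 + (-192 - 60000 + 1200) = 6786 - 58992 = -52206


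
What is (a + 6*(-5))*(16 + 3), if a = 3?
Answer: -513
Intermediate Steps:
(a + 6*(-5))*(16 + 3) = (3 + 6*(-5))*(16 + 3) = (3 - 30)*19 = -27*19 = -513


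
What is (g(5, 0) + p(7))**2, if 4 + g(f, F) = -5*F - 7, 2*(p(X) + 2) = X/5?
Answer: 15129/100 ≈ 151.29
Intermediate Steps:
p(X) = -2 + X/10 (p(X) = -2 + (X/5)/2 = -2 + X/10)
g(f, F) = -11 - 5*F (g(f, F) = -4 + (-5*F - 7) = -4 + (-7 - 5*F) = -11 - 5*F)
(g(5, 0) + p(7))**2 = ((-11 - 5*0) + (-2 + (1/10)*7))**2 = ((-11 + 0) + (-2 + 7/10))**2 = (-11 - 13/10)**2 = (-123/10)**2 = 15129/100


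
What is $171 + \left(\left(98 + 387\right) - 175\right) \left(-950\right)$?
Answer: $-294329$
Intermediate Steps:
$171 + \left(\left(98 + 387\right) - 175\right) \left(-950\right) = 171 + \left(485 - 175\right) \left(-950\right) = 171 + 310 \left(-950\right) = 171 - 294500 = -294329$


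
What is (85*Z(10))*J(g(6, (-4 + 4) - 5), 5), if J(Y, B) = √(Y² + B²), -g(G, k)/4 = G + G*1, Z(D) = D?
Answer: 850*√2329 ≈ 41021.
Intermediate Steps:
g(G, k) = -8*G (g(G, k) = -4*(G + G*1) = -4*(G + G) = -8*G)
J(Y, B) = √(B² + Y²)
(85*Z(10))*J(g(6, (-4 + 4) - 5), 5) = (85*10)*√(5² + (-8*6)²) = 850*√(25 + (-48)²) = 850*√(25 + 2304) = 850*√2329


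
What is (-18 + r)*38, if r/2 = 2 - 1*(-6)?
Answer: -76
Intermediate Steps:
r = 16 (r = 2*(2 - 1*(-6)) = 2*(2 + 6) = 2*8 = 16)
(-18 + r)*38 = (-18 + 16)*38 = -2*38 = -76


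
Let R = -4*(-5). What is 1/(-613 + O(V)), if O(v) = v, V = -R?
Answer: -1/633 ≈ -0.0015798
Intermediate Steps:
R = 20
V = -20 (V = -1*20 = -20)
1/(-613 + O(V)) = 1/(-613 - 20) = 1/(-633) = -1/633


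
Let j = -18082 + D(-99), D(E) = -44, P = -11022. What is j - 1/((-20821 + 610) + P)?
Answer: -566129357/31233 ≈ -18126.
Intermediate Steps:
j = -18126 (j = -18082 - 44 = -18126)
j - 1/((-20821 + 610) + P) = -18126 - 1/((-20821 + 610) - 11022) = -18126 - 1/(-20211 - 11022) = -18126 - 1/(-31233) = -18126 - 1*(-1/31233) = -18126 + 1/31233 = -566129357/31233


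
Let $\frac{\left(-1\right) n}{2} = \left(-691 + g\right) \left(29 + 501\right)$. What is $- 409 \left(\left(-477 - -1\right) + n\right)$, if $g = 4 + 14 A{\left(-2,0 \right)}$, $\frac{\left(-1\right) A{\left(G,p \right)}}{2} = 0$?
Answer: $-297647296$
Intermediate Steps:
$A{\left(G,p \right)} = 0$ ($A{\left(G,p \right)} = \left(-2\right) 0 = 0$)
$g = 4$ ($g = 4 + 14 \cdot 0 = 4 + 0 = 4$)
$n = 728220$ ($n = - 2 \left(-691 + 4\right) \left(29 + 501\right) = - 2 \left(\left(-687\right) 530\right) = \left(-2\right) \left(-364110\right) = 728220$)
$- 409 \left(\left(-477 - -1\right) + n\right) = - 409 \left(\left(-477 - -1\right) + 728220\right) = - 409 \left(\left(-477 + 1\right) + 728220\right) = - 409 \left(-476 + 728220\right) = - 409 \cdot 727744 = \left(-1\right) 297647296 = -297647296$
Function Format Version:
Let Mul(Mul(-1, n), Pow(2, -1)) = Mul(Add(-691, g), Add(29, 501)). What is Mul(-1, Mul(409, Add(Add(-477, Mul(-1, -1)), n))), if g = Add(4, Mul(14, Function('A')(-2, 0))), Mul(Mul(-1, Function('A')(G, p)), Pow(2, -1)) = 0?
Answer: -297647296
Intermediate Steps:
Function('A')(G, p) = 0 (Function('A')(G, p) = Mul(-2, 0) = 0)
g = 4 (g = Add(4, Mul(14, 0)) = Add(4, 0) = 4)
n = 728220 (n = Mul(-2, Mul(Add(-691, 4), Add(29, 501))) = Mul(-2, Mul(-687, 530)) = Mul(-2, -364110) = 728220)
Mul(-1, Mul(409, Add(Add(-477, Mul(-1, -1)), n))) = Mul(-1, Mul(409, Add(Add(-477, Mul(-1, -1)), 728220))) = Mul(-1, Mul(409, Add(Add(-477, 1), 728220))) = Mul(-1, Mul(409, Add(-476, 728220))) = Mul(-1, Mul(409, 727744)) = Mul(-1, 297647296) = -297647296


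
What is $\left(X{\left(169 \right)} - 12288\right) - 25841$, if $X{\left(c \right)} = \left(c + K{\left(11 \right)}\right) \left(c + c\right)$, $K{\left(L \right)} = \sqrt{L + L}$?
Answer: $18993 + 338 \sqrt{22} \approx 20578.0$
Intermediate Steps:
$K{\left(L \right)} = \sqrt{2} \sqrt{L}$ ($K{\left(L \right)} = \sqrt{2 L} = \sqrt{2} \sqrt{L}$)
$X{\left(c \right)} = 2 c \left(c + \sqrt{22}\right)$ ($X{\left(c \right)} = \left(c + \sqrt{2} \sqrt{11}\right) \left(c + c\right) = \left(c + \sqrt{22}\right) 2 c = 2 c \left(c + \sqrt{22}\right)$)
$\left(X{\left(169 \right)} - 12288\right) - 25841 = \left(2 \cdot 169 \left(169 + \sqrt{22}\right) - 12288\right) - 25841 = \left(\left(57122 + 338 \sqrt{22}\right) - 12288\right) - 25841 = \left(44834 + 338 \sqrt{22}\right) - 25841 = 18993 + 338 \sqrt{22}$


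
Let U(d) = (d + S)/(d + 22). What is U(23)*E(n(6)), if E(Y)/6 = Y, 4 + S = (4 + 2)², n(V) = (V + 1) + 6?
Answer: 286/3 ≈ 95.333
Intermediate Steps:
n(V) = 7 + V (n(V) = (1 + V) + 6 = 7 + V)
S = 32 (S = -4 + (4 + 2)² = -4 + 6² = -4 + 36 = 32)
E(Y) = 6*Y
U(d) = (32 + d)/(22 + d) (U(d) = (d + 32)/(d + 22) = (32 + d)/(22 + d))
U(23)*E(n(6)) = ((32 + 23)/(22 + 23))*(6*(7 + 6)) = (55/45)*(6*13) = ((1/45)*55)*78 = (11/9)*78 = 286/3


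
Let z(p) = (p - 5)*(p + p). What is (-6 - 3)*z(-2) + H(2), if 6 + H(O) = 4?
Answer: -254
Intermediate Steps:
H(O) = -2 (H(O) = -6 + 4 = -2)
z(p) = 2*p*(-5 + p) (z(p) = (-5 + p)*(2*p) = 2*p*(-5 + p))
(-6 - 3)*z(-2) + H(2) = (-6 - 3)*(2*(-2)*(-5 - 2)) - 2 = -18*(-2)*(-7) - 2 = -9*28 - 2 = -252 - 2 = -254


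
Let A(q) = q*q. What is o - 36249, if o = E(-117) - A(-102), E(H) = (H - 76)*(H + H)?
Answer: -1491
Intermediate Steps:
A(q) = q**2
E(H) = 2*H*(-76 + H) (E(H) = (-76 + H)*(2*H) = 2*H*(-76 + H))
o = 34758 (o = 2*(-117)*(-76 - 117) - 1*(-102)**2 = 2*(-117)*(-193) - 1*10404 = 45162 - 10404 = 34758)
o - 36249 = 34758 - 36249 = -1491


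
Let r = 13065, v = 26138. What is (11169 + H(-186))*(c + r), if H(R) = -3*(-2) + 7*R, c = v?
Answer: 387051219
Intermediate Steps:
c = 26138
H(R) = 6 + 7*R
(11169 + H(-186))*(c + r) = (11169 + (6 + 7*(-186)))*(26138 + 13065) = (11169 + (6 - 1302))*39203 = (11169 - 1296)*39203 = 9873*39203 = 387051219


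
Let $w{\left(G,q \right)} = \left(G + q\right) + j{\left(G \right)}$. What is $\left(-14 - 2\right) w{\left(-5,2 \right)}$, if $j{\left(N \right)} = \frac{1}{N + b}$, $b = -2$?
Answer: $\frac{352}{7} \approx 50.286$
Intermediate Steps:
$j{\left(N \right)} = \frac{1}{-2 + N}$ ($j{\left(N \right)} = \frac{1}{N - 2} = \frac{1}{-2 + N}$)
$w{\left(G,q \right)} = G + q + \frac{1}{-2 + G}$ ($w{\left(G,q \right)} = \left(G + q\right) + \frac{1}{-2 + G} = G + q + \frac{1}{-2 + G}$)
$\left(-14 - 2\right) w{\left(-5,2 \right)} = \left(-14 - 2\right) \frac{1 + \left(-2 - 5\right) \left(-5 + 2\right)}{-2 - 5} = - 16 \frac{1 - -21}{-7} = - 16 \left(- \frac{1 + 21}{7}\right) = - 16 \left(\left(- \frac{1}{7}\right) 22\right) = \left(-16\right) \left(- \frac{22}{7}\right) = \frac{352}{7}$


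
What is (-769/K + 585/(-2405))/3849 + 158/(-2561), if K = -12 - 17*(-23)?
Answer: -8609578970/138228763647 ≈ -0.062285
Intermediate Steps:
K = 379 (K = -12 + 391 = 379)
(-769/K + 585/(-2405))/3849 + 158/(-2561) = (-769/379 + 585/(-2405))/3849 + 158/(-2561) = (-769*1/379 + 585*(-1/2405))*(1/3849) + 158*(-1/2561) = (-769/379 - 9/37)*(1/3849) - 158/2561 = -31864/14023*1/3849 - 158/2561 = -31864/53974527 - 158/2561 = -8609578970/138228763647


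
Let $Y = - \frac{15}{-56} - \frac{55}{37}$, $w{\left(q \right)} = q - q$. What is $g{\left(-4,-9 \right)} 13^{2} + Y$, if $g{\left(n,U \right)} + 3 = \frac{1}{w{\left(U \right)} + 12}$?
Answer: $- \frac{3071545}{6216} \approx -494.14$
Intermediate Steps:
$w{\left(q \right)} = 0$
$g{\left(n,U \right)} = - \frac{35}{12}$ ($g{\left(n,U \right)} = -3 + \frac{1}{0 + 12} = -3 + \frac{1}{12} = - \frac{35}{12}$)
$Y = - \frac{2525}{2072}$ ($Y = \left(-15\right) \left(- \frac{1}{56}\right) - \frac{55}{37} = \frac{15}{56} - \frac{55}{37} = - \frac{2525}{2072} \approx -1.2186$)
$g{\left(-4,-9 \right)} 13^{2} + Y = - \frac{35 \cdot 13^{2}}{12} - \frac{2525}{2072} = \left(- \frac{35}{12}\right) 169 - \frac{2525}{2072} = - \frac{5915}{12} - \frac{2525}{2072} = - \frac{3071545}{6216}$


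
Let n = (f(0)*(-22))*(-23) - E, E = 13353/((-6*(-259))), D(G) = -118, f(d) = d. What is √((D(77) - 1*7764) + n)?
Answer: 17*I*√7326074/518 ≈ 88.829*I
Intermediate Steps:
E = 4451/518 (E = 13353/1554 = 13353*(1/1554) = 4451/518 ≈ 8.5927)
n = -4451/518 (n = (0*(-22))*(-23) - 1*4451/518 = 0*(-23) - 4451/518 = 0 - 4451/518 = -4451/518 ≈ -8.5927)
√((D(77) - 1*7764) + n) = √((-118 - 1*7764) - 4451/518) = √((-118 - 7764) - 4451/518) = √(-7882 - 4451/518) = √(-4087327/518) = 17*I*√7326074/518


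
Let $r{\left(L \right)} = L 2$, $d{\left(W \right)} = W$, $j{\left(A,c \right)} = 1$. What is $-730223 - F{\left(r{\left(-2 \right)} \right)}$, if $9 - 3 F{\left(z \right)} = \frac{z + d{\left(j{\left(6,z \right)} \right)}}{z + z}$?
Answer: $- \frac{5841807}{8} \approx -7.3023 \cdot 10^{5}$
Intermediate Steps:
$r{\left(L \right)} = 2 L$
$F{\left(z \right)} = 3 - \frac{1 + z}{6 z}$ ($F{\left(z \right)} = 3 - \frac{\left(z + 1\right) \frac{1}{z + z}}{3} = 3 - \frac{\left(1 + z\right) \frac{1}{2 z}}{3} = 3 - \frac{\frac{1}{2} \frac{1}{z} \left(1 + z\right)}{3} = 3 - \frac{1 + z}{6 z}$)
$-730223 - F{\left(r{\left(-2 \right)} \right)} = -730223 - \frac{-1 + 17 \cdot 2 \left(-2\right)}{6 \cdot 2 \left(-2\right)} = -730223 - \frac{-1 + 17 \left(-4\right)}{6 \left(-4\right)} = -730223 - \frac{1}{6} \left(- \frac{1}{4}\right) \left(-1 - 68\right) = -730223 - \frac{1}{6} \left(- \frac{1}{4}\right) \left(-69\right) = -730223 - \frac{23}{8} = - \frac{5841807}{8}$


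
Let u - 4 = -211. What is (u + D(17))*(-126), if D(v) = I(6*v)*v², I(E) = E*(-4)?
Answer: 14882994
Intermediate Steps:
u = -207 (u = 4 - 211 = -207)
I(E) = -4*E
D(v) = -24*v³ (D(v) = (-24*v)*v² = -24*v³)
(u + D(17))*(-126) = (-207 - 24*17³)*(-126) = (-207 - 24*4913)*(-126) = (-207 - 117912)*(-126) = -118119*(-126) = 14882994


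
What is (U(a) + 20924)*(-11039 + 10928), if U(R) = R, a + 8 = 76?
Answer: -2330112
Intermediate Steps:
a = 68 (a = -8 + 76 = 68)
(U(a) + 20924)*(-11039 + 10928) = (68 + 20924)*(-11039 + 10928) = 20992*(-111) = -2330112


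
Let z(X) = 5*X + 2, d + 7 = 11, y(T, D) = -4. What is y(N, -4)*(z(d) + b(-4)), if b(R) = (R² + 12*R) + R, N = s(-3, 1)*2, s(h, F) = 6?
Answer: 56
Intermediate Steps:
N = 12 (N = 6*2 = 12)
d = 4 (d = -7 + 11 = 4)
z(X) = 2 + 5*X
b(R) = R² + 13*R
y(N, -4)*(z(d) + b(-4)) = -4*((2 + 5*4) - 4*(13 - 4)) = -4*((2 + 20) - 4*9) = -4*(22 - 36) = -4*(-14) = 56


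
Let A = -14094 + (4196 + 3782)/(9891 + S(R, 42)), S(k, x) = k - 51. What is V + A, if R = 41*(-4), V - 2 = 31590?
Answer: 84659313/4838 ≈ 17499.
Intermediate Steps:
V = 31592 (V = 2 + 31590 = 31592)
R = -164
S(k, x) = -51 + k
A = -68182783/4838 (A = -14094 + (4196 + 3782)/(9891 + (-51 - 164)) = -14094 + 7978/(9891 - 215) = -14094 + 7978/9676 = -14094 + 7978*(1/9676) = -14094 + 3989/4838 = -68182783/4838 ≈ -14093.)
V + A = 31592 - 68182783/4838 = 84659313/4838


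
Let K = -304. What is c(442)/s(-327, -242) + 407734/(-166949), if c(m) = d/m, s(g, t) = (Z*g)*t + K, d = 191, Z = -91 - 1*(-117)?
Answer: -370741713825781/151802311568440 ≈ -2.4423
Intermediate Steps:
Z = 26 (Z = -91 + 117 = 26)
s(g, t) = -304 + 26*g*t (s(g, t) = (26*g)*t - 304 = 26*g*t - 304 = -304 + 26*g*t)
c(m) = 191/m
c(442)/s(-327, -242) + 407734/(-166949) = (191/442)/(-304 + 26*(-327)*(-242)) + 407734/(-166949) = (191*(1/442))/(-304 + 2057484) + 407734*(-1/166949) = (191/442)/2057180 - 407734/166949 = (191/442)*(1/2057180) - 407734/166949 = 191/909273560 - 407734/166949 = -370741713825781/151802311568440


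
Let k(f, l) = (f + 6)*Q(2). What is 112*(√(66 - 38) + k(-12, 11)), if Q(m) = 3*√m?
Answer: -2016*√2 + 224*√7 ≈ -2258.4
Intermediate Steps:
k(f, l) = 3*√2*(6 + f) (k(f, l) = (f + 6)*(3*√2) = (6 + f)*(3*√2) = 3*√2*(6 + f))
112*(√(66 - 38) + k(-12, 11)) = 112*(√(66 - 38) + 3*√2*(6 - 12)) = 112*(√28 + 3*√2*(-6)) = 112*(2*√7 - 18*√2) = 112*(-18*√2 + 2*√7) = -2016*√2 + 224*√7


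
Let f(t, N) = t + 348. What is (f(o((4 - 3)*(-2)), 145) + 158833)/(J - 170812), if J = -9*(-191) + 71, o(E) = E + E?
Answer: -159177/169022 ≈ -0.94175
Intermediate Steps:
o(E) = 2*E
J = 1790 (J = 1719 + 71 = 1790)
f(t, N) = 348 + t
(f(o((4 - 3)*(-2)), 145) + 158833)/(J - 170812) = ((348 + 2*((4 - 3)*(-2))) + 158833)/(1790 - 170812) = ((348 + 2*(1*(-2))) + 158833)/(-169022) = ((348 + 2*(-2)) + 158833)*(-1/169022) = ((348 - 4) + 158833)*(-1/169022) = (344 + 158833)*(-1/169022) = 159177*(-1/169022) = -159177/169022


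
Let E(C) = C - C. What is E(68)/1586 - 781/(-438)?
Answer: 781/438 ≈ 1.7831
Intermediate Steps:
E(C) = 0
E(68)/1586 - 781/(-438) = 0/1586 - 781/(-438) = 0*(1/1586) - 781*(-1/438) = 0 + 781/438 = 781/438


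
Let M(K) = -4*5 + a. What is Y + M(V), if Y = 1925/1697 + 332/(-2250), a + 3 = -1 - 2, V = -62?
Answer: -47753327/1909125 ≈ -25.013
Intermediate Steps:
a = -6 (a = -3 + (-1 - 2) = -3 - 3 = -6)
Y = 1883923/1909125 (Y = 1925*(1/1697) + 332*(-1/2250) = 1925/1697 - 166/1125 = 1883923/1909125 ≈ 0.98680)
M(K) = -26 (M(K) = -4*5 - 6 = -20 - 6 = -26)
Y + M(V) = 1883923/1909125 - 26 = -47753327/1909125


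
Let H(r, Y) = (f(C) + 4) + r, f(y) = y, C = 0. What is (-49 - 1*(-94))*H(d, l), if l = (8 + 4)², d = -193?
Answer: -8505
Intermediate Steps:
l = 144 (l = 12² = 144)
H(r, Y) = 4 + r (H(r, Y) = (0 + 4) + r = 4 + r)
(-49 - 1*(-94))*H(d, l) = (-49 - 1*(-94))*(4 - 193) = (-49 + 94)*(-189) = 45*(-189) = -8505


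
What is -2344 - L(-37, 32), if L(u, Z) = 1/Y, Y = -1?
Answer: -2343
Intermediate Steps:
L(u, Z) = -1 (L(u, Z) = 1/(-1) = -1)
-2344 - L(-37, 32) = -2344 - 1*(-1) = -2344 + 1 = -2343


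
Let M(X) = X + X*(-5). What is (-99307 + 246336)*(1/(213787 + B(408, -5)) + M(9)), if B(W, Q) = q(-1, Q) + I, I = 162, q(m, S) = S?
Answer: -1132414858507/213944 ≈ -5.2930e+6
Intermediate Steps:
M(X) = -4*X (M(X) = X - 5*X = -4*X)
B(W, Q) = 162 + Q (B(W, Q) = Q + 162 = 162 + Q)
(-99307 + 246336)*(1/(213787 + B(408, -5)) + M(9)) = (-99307 + 246336)*(1/(213787 + (162 - 5)) - 4*9) = 147029*(1/(213787 + 157) - 36) = 147029*(1/213944 - 36) = 147029*(-7701983/213944) = -1132414858507/213944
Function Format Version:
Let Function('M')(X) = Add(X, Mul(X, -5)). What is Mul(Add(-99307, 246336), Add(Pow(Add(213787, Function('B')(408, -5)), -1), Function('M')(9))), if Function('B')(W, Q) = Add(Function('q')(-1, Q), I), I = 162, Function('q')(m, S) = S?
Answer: Rational(-1132414858507, 213944) ≈ -5.2930e+6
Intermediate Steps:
Function('M')(X) = Mul(-4, X) (Function('M')(X) = Add(X, Mul(-5, X)) = Mul(-4, X))
Function('B')(W, Q) = Add(162, Q) (Function('B')(W, Q) = Add(Q, 162) = Add(162, Q))
Mul(Add(-99307, 246336), Add(Pow(Add(213787, Function('B')(408, -5)), -1), Function('M')(9))) = Mul(Add(-99307, 246336), Add(Pow(Add(213787, Add(162, -5)), -1), Mul(-4, 9))) = Mul(147029, Add(Pow(Add(213787, 157), -1), -36)) = Mul(147029, Add(Pow(213944, -1), -36)) = Mul(147029, Add(Rational(1, 213944), -36)) = Mul(147029, Rational(-7701983, 213944)) = Rational(-1132414858507, 213944)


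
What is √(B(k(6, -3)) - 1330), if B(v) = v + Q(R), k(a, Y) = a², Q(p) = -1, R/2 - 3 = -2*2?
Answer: I*√1295 ≈ 35.986*I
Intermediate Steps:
R = -2 (R = 6 + 2*(-2*2) = 6 + 2*(-4) = 6 - 8 = -2)
B(v) = -1 + v (B(v) = v - 1 = -1 + v)
√(B(k(6, -3)) - 1330) = √((-1 + 6²) - 1330) = √((-1 + 36) - 1330) = √(35 - 1330) = √(-1295) = I*√1295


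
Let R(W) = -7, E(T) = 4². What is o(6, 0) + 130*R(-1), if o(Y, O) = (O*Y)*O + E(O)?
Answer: -894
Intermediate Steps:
E(T) = 16
o(Y, O) = 16 + Y*O² (o(Y, O) = (O*Y)*O + 16 = Y*O² + 16 = 16 + Y*O²)
o(6, 0) + 130*R(-1) = (16 + 6*0²) + 130*(-7) = (16 + 6*0) - 910 = (16 + 0) - 910 = 16 - 910 = -894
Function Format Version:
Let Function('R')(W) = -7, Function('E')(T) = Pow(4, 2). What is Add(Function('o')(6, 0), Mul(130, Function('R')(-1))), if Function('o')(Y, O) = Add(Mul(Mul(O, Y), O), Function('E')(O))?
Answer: -894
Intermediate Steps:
Function('E')(T) = 16
Function('o')(Y, O) = Add(16, Mul(Y, Pow(O, 2))) (Function('o')(Y, O) = Add(Mul(Mul(O, Y), O), 16) = Add(Mul(Y, Pow(O, 2)), 16) = Add(16, Mul(Y, Pow(O, 2))))
Add(Function('o')(6, 0), Mul(130, Function('R')(-1))) = Add(Add(16, Mul(6, Pow(0, 2))), Mul(130, -7)) = Add(Add(16, Mul(6, 0)), -910) = Add(Add(16, 0), -910) = Add(16, -910) = -894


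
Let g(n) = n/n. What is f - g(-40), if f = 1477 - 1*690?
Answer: 786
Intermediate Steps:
g(n) = 1
f = 787 (f = 1477 - 690 = 787)
f - g(-40) = 787 - 1*1 = 787 - 1 = 786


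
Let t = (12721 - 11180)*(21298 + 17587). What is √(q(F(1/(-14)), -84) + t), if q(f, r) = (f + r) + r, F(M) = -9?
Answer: 2*√14980402 ≈ 7740.9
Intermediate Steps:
t = 59921785 (t = 1541*38885 = 59921785)
q(f, r) = f + 2*r
√(q(F(1/(-14)), -84) + t) = √((-9 + 2*(-84)) + 59921785) = √((-9 - 168) + 59921785) = √(-177 + 59921785) = √59921608 = 2*√14980402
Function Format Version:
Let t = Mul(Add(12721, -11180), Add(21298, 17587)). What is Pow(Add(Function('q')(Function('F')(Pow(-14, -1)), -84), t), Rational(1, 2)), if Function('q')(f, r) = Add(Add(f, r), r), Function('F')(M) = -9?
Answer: Mul(2, Pow(14980402, Rational(1, 2))) ≈ 7740.9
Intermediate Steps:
t = 59921785 (t = Mul(1541, 38885) = 59921785)
Function('q')(f, r) = Add(f, Mul(2, r))
Pow(Add(Function('q')(Function('F')(Pow(-14, -1)), -84), t), Rational(1, 2)) = Pow(Add(Add(-9, Mul(2, -84)), 59921785), Rational(1, 2)) = Pow(Add(Add(-9, -168), 59921785), Rational(1, 2)) = Pow(Add(-177, 59921785), Rational(1, 2)) = Pow(59921608, Rational(1, 2)) = Mul(2, Pow(14980402, Rational(1, 2)))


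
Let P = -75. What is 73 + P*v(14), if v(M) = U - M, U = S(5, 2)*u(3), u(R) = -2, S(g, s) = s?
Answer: 1423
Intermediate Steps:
U = -4 (U = 2*(-2) = -4)
v(M) = -4 - M
73 + P*v(14) = 73 - 75*(-4 - 1*14) = 73 - 75*(-4 - 14) = 73 - 75*(-18) = 73 + 1350 = 1423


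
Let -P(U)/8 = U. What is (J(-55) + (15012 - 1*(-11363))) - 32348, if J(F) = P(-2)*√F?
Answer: -5973 + 16*I*√55 ≈ -5973.0 + 118.66*I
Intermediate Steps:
P(U) = -8*U
J(F) = 16*√F (J(F) = (-8*(-2))*√F = 16*√F)
(J(-55) + (15012 - 1*(-11363))) - 32348 = (16*√(-55) + (15012 - 1*(-11363))) - 32348 = (16*(I*√55) + (15012 + 11363)) - 32348 = (16*I*√55 + 26375) - 32348 = (26375 + 16*I*√55) - 32348 = -5973 + 16*I*√55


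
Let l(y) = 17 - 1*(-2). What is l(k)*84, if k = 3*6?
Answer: 1596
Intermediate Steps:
k = 18
l(y) = 19 (l(y) = 17 + 2 = 19)
l(k)*84 = 19*84 = 1596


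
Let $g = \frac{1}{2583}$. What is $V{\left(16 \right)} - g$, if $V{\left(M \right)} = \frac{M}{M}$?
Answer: $\frac{2582}{2583} \approx 0.99961$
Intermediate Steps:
$V{\left(M \right)} = 1$
$g = \frac{1}{2583} \approx 0.00038715$
$V{\left(16 \right)} - g = 1 - \frac{1}{2583} = \frac{2582}{2583}$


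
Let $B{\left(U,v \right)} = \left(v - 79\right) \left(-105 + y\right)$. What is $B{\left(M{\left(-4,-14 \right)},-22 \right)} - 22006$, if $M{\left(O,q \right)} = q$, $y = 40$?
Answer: $-15441$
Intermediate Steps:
$B{\left(U,v \right)} = 5135 - 65 v$ ($B{\left(U,v \right)} = \left(v - 79\right) \left(-105 + 40\right) = \left(-79 + v\right) \left(-65\right) = 5135 - 65 v$)
$B{\left(M{\left(-4,-14 \right)},-22 \right)} - 22006 = \left(5135 - -1430\right) - 22006 = \left(5135 + 1430\right) - 22006 = 6565 - 22006 = -15441$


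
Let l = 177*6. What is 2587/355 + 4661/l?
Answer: 74611/6390 ≈ 11.676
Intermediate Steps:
l = 1062
2587/355 + 4661/l = 2587/355 + 4661/1062 = 2587*(1/355) + 4661*(1/1062) = 2587/355 + 79/18 = 74611/6390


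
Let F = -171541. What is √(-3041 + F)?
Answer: 3*I*√19398 ≈ 417.83*I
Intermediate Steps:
√(-3041 + F) = √(-3041 - 171541) = √(-174582) = 3*I*√19398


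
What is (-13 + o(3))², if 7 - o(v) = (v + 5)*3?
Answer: 900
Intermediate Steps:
o(v) = -8 - 3*v (o(v) = 7 - (v + 5)*3 = 7 - (5 + v)*3 = 7 - (15 + 3*v) = 7 + (-15 - 3*v) = -8 - 3*v)
(-13 + o(3))² = (-13 + (-8 - 3*3))² = (-13 + (-8 - 9))² = (-13 - 17)² = (-30)² = 900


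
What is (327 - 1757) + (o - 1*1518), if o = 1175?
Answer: -1773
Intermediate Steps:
(327 - 1757) + (o - 1*1518) = (327 - 1757) + (1175 - 1*1518) = -1430 + (1175 - 1518) = -1430 - 343 = -1773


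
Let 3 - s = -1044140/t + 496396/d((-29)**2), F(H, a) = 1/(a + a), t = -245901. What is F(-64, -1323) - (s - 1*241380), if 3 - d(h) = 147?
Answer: 103208502131503/433769364 ≈ 2.3793e+5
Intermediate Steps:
d(h) = -144 (d(h) = 3 - 1*147 = 3 - 147 = -144)
F(H, a) = 1/(2*a)
s = 10168345489/2950812 (s = 3 - (-1044140/(-245901) + 496396/(-144)) = 3 - (-1044140*(-1/245901) + 496396*(-1/144)) = 3 - (1044140/245901 - 124099/36) = 3 - 1*(-10159493053/2950812) = 3 + 10159493053/2950812 = 10168345489/2950812 ≈ 3445.9)
F(-64, -1323) - (s - 1*241380) = (1/2)/(-1323) - (10168345489/2950812 - 1*241380) = (1/2)*(-1/1323) - (10168345489/2950812 - 241380) = -1/2646 - 1*(-702098655071/2950812) = -1/2646 + 702098655071/2950812 = 103208502131503/433769364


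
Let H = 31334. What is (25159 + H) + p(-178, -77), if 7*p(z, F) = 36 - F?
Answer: 395564/7 ≈ 56509.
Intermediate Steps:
p(z, F) = 36/7 - F/7 (p(z, F) = (36 - F)/7 = 36/7 - F/7)
(25159 + H) + p(-178, -77) = (25159 + 31334) + (36/7 - 1/7*(-77)) = 56493 + (36/7 + 11) = 56493 + 113/7 = 395564/7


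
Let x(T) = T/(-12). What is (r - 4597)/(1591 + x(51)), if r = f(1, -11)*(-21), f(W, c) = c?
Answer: -17464/6347 ≈ -2.7515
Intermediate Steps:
x(T) = -T/12 (x(T) = T*(-1/12) = -T/12)
r = 231 (r = -11*(-21) = 231)
(r - 4597)/(1591 + x(51)) = (231 - 4597)/(1591 - 1/12*51) = -4366/(1591 - 17/4) = -4366/6347/4 = -4366*4/6347 = -17464/6347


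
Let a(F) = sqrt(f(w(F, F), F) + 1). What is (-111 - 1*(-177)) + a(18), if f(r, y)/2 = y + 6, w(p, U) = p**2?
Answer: 73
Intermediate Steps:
f(r, y) = 12 + 2*y (f(r, y) = 2*(y + 6) = 2*(6 + y) = 12 + 2*y)
a(F) = sqrt(13 + 2*F) (a(F) = sqrt((12 + 2*F) + 1) = sqrt(13 + 2*F))
(-111 - 1*(-177)) + a(18) = (-111 - 1*(-177)) + sqrt(13 + 2*18) = (-111 + 177) + sqrt(13 + 36) = 66 + sqrt(49) = 66 + 7 = 73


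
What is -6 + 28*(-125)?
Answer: -3506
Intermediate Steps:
-6 + 28*(-125) = -6 - 3500 = -3506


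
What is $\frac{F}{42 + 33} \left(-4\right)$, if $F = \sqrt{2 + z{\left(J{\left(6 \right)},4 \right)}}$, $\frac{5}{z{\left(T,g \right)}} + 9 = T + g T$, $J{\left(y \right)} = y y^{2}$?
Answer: $- \frac{4 \sqrt{255493}}{26775} \approx -0.075513$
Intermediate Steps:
$J{\left(y \right)} = y^{3}$
$z{\left(T,g \right)} = \frac{5}{-9 + T + T g}$ ($z{\left(T,g \right)} = \frac{5}{-9 + \left(T + g T\right)} = \frac{5}{-9 + \left(T + T g\right)} = \frac{5}{-9 + T + T g}$)
$F = \frac{\sqrt{255493}}{357}$ ($F = \sqrt{2 + \frac{5}{-9 + 6^{3} + 6^{3} \cdot 4}} = \sqrt{2 + \frac{5}{-9 + 216 + 216 \cdot 4}} = \sqrt{2 + \frac{5}{-9 + 216 + 864}} = \sqrt{2 + \frac{5}{1071}} = \sqrt{\frac{2147}{1071}} = \frac{\sqrt{255493}}{357} \approx 1.4159$)
$\frac{F}{42 + 33} \left(-4\right) = \frac{\frac{1}{357} \sqrt{255493}}{42 + 33} \left(-4\right) = \frac{\frac{1}{357} \sqrt{255493}}{75} \left(-4\right) = \frac{\sqrt{255493}}{26775} \left(-4\right) = - \frac{4 \sqrt{255493}}{26775}$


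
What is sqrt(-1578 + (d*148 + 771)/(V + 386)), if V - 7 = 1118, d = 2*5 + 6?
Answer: I*sqrt(3598021909)/1511 ≈ 39.698*I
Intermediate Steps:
d = 16 (d = 10 + 6 = 16)
V = 1125 (V = 7 + 1118 = 1125)
sqrt(-1578 + (d*148 + 771)/(V + 386)) = sqrt(-1578 + (16*148 + 771)/(1125 + 386)) = sqrt(-1578 + (2368 + 771)/1511) = sqrt(-1578 + 3139*(1/1511)) = sqrt(-1578 + 3139/1511) = sqrt(-2381219/1511) = I*sqrt(3598021909)/1511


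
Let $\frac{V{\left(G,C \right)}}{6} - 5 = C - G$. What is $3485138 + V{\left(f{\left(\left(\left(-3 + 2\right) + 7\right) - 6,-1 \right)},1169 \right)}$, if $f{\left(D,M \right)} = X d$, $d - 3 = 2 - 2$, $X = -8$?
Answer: $3492326$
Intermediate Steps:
$d = 3$ ($d = 3 + \left(2 - 2\right) = 3 + 0 = 3$)
$f{\left(D,M \right)} = -24$ ($f{\left(D,M \right)} = \left(-8\right) 3 = -24$)
$V{\left(G,C \right)} = 30 - 6 G + 6 C$ ($V{\left(G,C \right)} = 30 + 6 \left(C - G\right) = 30 + \left(- 6 G + 6 C\right) = 30 - 6 G + 6 C$)
$3485138 + V{\left(f{\left(\left(\left(-3 + 2\right) + 7\right) - 6,-1 \right)},1169 \right)} = 3485138 + \left(30 - -144 + 6 \cdot 1169\right) = 3485138 + \left(30 + 144 + 7014\right) = 3485138 + 7188 = 3492326$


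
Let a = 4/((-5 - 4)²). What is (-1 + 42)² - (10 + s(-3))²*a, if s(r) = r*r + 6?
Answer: 133661/81 ≈ 1650.1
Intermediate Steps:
s(r) = 6 + r² (s(r) = r² + 6 = 6 + r²)
a = 4/81 (a = 4/((-9)²) = 4/81 ≈ 0.049383)
(-1 + 42)² - (10 + s(-3))²*a = (-1 + 42)² - (10 + (6 + (-3)²))²*4/81 = 41² - (10 + (6 + 9))²*4/81 = 1681 - (10 + 15)²*4/81 = 1681 - 25²*4/81 = 1681 - 625*4/81 = 1681 - 1*2500/81 = 1681 - 2500/81 = 133661/81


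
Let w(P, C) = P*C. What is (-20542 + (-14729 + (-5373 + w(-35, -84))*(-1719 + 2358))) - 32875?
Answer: -1622833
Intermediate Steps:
w(P, C) = C*P
(-20542 + (-14729 + (-5373 + w(-35, -84))*(-1719 + 2358))) - 32875 = (-20542 + (-14729 + (-5373 - 84*(-35))*(-1719 + 2358))) - 32875 = (-20542 + (-14729 + (-5373 + 2940)*639)) - 32875 = (-20542 + (-14729 - 2433*639)) - 32875 = (-20542 + (-14729 - 1554687)) - 32875 = (-20542 - 1569416) - 32875 = -1589958 - 32875 = -1622833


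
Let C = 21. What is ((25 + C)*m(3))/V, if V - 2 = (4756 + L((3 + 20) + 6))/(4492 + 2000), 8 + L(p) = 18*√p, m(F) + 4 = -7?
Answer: -14562192216/78603607 + 14782284*√29/78603607 ≈ -184.25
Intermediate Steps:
m(F) = -11 (m(F) = -4 - 7 = -11)
L(p) = -8 + 18*√p
V = 4433/1623 + 3*√29/1082 (V = 2 + (4756 + (-8 + 18*√((3 + 20) + 6)))/(4492 + 2000) = 2 + (4756 + (-8 + 18*√(23 + 6)))/6492 = 2 + (4756 + (-8 + 18*√29))*(1/6492) = 2 + (4748 + 18*√29)*(1/6492) = 2 + (1187/1623 + 3*√29/1082) = 4433/1623 + 3*√29/1082 ≈ 2.7463)
((25 + C)*m(3))/V = ((25 + 21)*(-11))/(4433/1623 + 3*√29/1082) = (46*(-11))/(4433/1623 + 3*√29/1082) = -506/(4433/1623 + 3*√29/1082)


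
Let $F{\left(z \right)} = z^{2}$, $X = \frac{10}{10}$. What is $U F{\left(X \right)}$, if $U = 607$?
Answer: $607$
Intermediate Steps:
$X = 1$ ($X = 10 \cdot \frac{1}{10} = 1$)
$U F{\left(X \right)} = 607 \cdot 1^{2} = 607 \cdot 1 = 607$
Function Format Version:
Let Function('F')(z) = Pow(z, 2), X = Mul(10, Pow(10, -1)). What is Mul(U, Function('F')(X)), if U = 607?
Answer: 607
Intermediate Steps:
X = 1 (X = Mul(10, Rational(1, 10)) = 1)
Mul(U, Function('F')(X)) = Mul(607, Pow(1, 2)) = Mul(607, 1) = 607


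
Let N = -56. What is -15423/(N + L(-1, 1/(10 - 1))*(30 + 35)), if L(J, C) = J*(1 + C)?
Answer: 138807/1154 ≈ 120.28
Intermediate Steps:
-15423/(N + L(-1, 1/(10 - 1))*(30 + 35)) = -15423/(-56 + (-(1 + 1/(10 - 1)))*(30 + 35)) = -15423/(-56 - (1 + 1/9)*65) = -15423/(-56 - (1 + ⅑)*65) = -15423/(-56 - 1*10/9*65) = -15423/(-56 - 10/9*65) = -15423/(-56 - 650/9) = -15423/(-1154/9) = -15423*(-9/1154) = 138807/1154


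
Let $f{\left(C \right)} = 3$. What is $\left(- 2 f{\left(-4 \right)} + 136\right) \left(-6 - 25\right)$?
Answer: $-4030$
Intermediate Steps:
$\left(- 2 f{\left(-4 \right)} + 136\right) \left(-6 - 25\right) = \left(\left(-2\right) 3 + 136\right) \left(-6 - 25\right) = \left(-6 + 136\right) \left(-6 - 25\right) = 130 \left(-31\right) = -4030$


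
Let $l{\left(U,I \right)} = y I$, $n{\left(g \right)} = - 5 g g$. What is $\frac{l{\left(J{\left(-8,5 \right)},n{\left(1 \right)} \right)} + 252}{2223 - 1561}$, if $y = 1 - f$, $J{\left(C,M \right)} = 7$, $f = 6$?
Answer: $\frac{277}{662} \approx 0.41843$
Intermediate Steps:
$y = -5$ ($y = 1 - 6 = -5$)
$n{\left(g \right)} = - 5 g^{2}$
$l{\left(U,I \right)} = - 5 I$
$\frac{l{\left(J{\left(-8,5 \right)},n{\left(1 \right)} \right)} + 252}{2223 - 1561} = \frac{- 5 \left(- 5 \cdot 1^{2}\right) + 252}{2223 - 1561} = \frac{- 5 \left(\left(-5\right) 1\right) + 252}{662} = \left(\left(-5\right) \left(-5\right) + 252\right) \frac{1}{662} = \left(25 + 252\right) \frac{1}{662} = 277 \cdot \frac{1}{662} = \frac{277}{662}$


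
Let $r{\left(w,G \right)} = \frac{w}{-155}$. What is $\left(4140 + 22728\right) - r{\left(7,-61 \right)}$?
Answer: $\frac{4164547}{155} \approx 26868.0$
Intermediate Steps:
$r{\left(w,G \right)} = - \frac{w}{155}$ ($r{\left(w,G \right)} = w \left(- \frac{1}{155}\right) = - \frac{w}{155}$)
$\left(4140 + 22728\right) - r{\left(7,-61 \right)} = \left(4140 + 22728\right) - \left(- \frac{1}{155}\right) 7 = 26868 - - \frac{7}{155} = 26868 + \frac{7}{155} = \frac{4164547}{155}$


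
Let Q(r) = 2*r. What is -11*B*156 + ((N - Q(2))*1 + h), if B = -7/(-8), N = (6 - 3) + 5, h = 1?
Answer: -2993/2 ≈ -1496.5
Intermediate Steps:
N = 8 (N = 3 + 5 = 8)
B = 7/8 (B = -7*(-1/8) = 7/8 ≈ 0.87500)
-11*B*156 + ((N - Q(2))*1 + h) = -11*7/8*156 + ((8 - 2*2)*1 + 1) = -77/8*156 + ((8 - 1*4)*1 + 1) = -3003/2 + ((8 - 4)*1 + 1) = -3003/2 + (4*1 + 1) = -3003/2 + (4 + 1) = -3003/2 + 5 = -2993/2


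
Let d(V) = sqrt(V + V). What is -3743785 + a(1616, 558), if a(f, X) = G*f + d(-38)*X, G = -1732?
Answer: -6542697 + 1116*I*sqrt(19) ≈ -6.5427e+6 + 4864.5*I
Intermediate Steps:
d(V) = sqrt(2)*sqrt(V) (d(V) = sqrt(2*V) = sqrt(2)*sqrt(V))
a(f, X) = -1732*f + 2*I*X*sqrt(19) (a(f, X) = -1732*f + (sqrt(2)*sqrt(-38))*X = -1732*f + (sqrt(2)*(I*sqrt(38)))*X = -1732*f + (2*I*sqrt(19))*X = -1732*f + 2*I*X*sqrt(19))
-3743785 + a(1616, 558) = -3743785 + (-1732*1616 + 2*I*558*sqrt(19)) = -3743785 + (-2798912 + 1116*I*sqrt(19)) = -6542697 + 1116*I*sqrt(19)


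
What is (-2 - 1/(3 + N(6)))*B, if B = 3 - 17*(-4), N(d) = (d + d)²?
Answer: -20945/147 ≈ -142.48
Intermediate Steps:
N(d) = 4*d² (N(d) = (2*d)² = 4*d²)
B = 71 (B = 3 + 68 = 71)
(-2 - 1/(3 + N(6)))*B = (-2 - 1/(3 + 4*6²))*71 = (-2 - 1/(3 + 4*36))*71 = (-2 - 1/(3 + 144))*71 = (-2 - 1/147)*71 = -295/147*71 = -20945/147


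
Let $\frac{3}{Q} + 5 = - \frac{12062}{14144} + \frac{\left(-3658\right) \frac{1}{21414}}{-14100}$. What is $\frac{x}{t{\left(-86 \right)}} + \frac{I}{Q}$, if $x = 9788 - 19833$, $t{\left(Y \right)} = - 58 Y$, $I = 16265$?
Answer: $- \frac{147381022906063361}{4644280311840} \approx -31734.0$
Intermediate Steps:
$Q = - \frac{800737984800}{1562183131753}$ ($Q = \frac{3}{-5 - \left(\frac{6031}{7072} - \frac{\left(-3658\right) \frac{1}{21414}}{-14100}\right)} = \frac{3}{-5 - \left(\frac{6031}{7072} - \left(-3658\right) \frac{1}{21414} \left(- \frac{1}{14100}\right)\right)} = \frac{3}{-5 - \frac{227619823753}{266912661600}} = \frac{3}{- \frac{1562183131753}{266912661600}} = 3 \left(- \frac{266912661600}{1562183131753}\right) = - \frac{800737984800}{1562183131753} \approx -0.51258$)
$x = -10045$ ($x = 9788 - 19833 = -10045$)
$\frac{x}{t{\left(-86 \right)}} + \frac{I}{Q} = - \frac{10045}{\left(-58\right) \left(-86\right)} + \frac{16265}{- \frac{800737984800}{1562183131753}} = - \frac{10045}{4988} + 16265 \left(- \frac{1562183131753}{800737984800}\right) = \left(-10045\right) \frac{1}{4988} - \frac{5081781727592509}{160147596960} = - \frac{10045}{4988} - \frac{5081781727592509}{160147596960} = - \frac{147381022906063361}{4644280311840}$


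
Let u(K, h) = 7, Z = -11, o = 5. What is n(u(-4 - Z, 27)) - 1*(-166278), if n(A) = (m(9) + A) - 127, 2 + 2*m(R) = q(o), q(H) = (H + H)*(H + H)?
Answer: 166207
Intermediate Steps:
q(H) = 4*H² (q(H) = (2*H)*(2*H) = 4*H²)
m(R) = 49 (m(R) = -1 + (4*5²)/2 = -1 + (4*25)/2 = -1 + (½)*100 = -1 + 50 = 49)
n(A) = -78 + A (n(A) = (49 + A) - 127 = -78 + A)
n(u(-4 - Z, 27)) - 1*(-166278) = (-78 + 7) - 1*(-166278) = -71 + 166278 = 166207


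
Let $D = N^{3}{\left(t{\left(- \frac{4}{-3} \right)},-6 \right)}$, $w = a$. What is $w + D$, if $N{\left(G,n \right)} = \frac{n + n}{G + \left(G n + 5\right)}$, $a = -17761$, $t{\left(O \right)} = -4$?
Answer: $- \frac{277517353}{15625} \approx -17761.0$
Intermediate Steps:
$N{\left(G,n \right)} = \frac{2 n}{5 + G + G n}$ ($N{\left(G,n \right)} = \frac{2 n}{G + \left(5 + G n\right)} = \frac{2 n}{5 + G + G n}$)
$w = -17761$
$D = - \frac{1728}{15625}$ ($D = \left(2 \left(-6\right) \frac{1}{5 - 4 - -24}\right)^{3} = \left(2 \left(-6\right) \frac{1}{5 - 4 + 24}\right)^{3} = \left(2 \left(-6\right) \frac{1}{25}\right)^{3} = \left(- \frac{12}{25}\right)^{3} = - \frac{1728}{15625} \approx -0.11059$)
$w + D = -17761 - \frac{1728}{15625} = - \frac{277517353}{15625}$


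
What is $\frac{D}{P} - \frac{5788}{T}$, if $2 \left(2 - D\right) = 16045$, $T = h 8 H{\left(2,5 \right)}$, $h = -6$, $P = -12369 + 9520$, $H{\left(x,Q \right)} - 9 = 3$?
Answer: $\frac{5277455}{410256} \approx 12.864$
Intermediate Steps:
$H{\left(x,Q \right)} = 12$ ($H{\left(x,Q \right)} = 9 + 3 = 12$)
$P = -2849$
$T = -576$ ($T = \left(-6\right) 8 \cdot 12 = \left(-48\right) 12 = -576$)
$D = - \frac{16041}{2}$ ($D = 2 - \frac{16045}{2} = - \frac{16041}{2} \approx -8020.5$)
$\frac{D}{P} - \frac{5788}{T} = - \frac{16041}{2 \left(-2849\right)} - \frac{5788}{-576} = \left(- \frac{16041}{2}\right) \left(- \frac{1}{2849}\right) - - \frac{1447}{144} = \frac{16041}{5698} + \frac{1447}{144} = \frac{5277455}{410256}$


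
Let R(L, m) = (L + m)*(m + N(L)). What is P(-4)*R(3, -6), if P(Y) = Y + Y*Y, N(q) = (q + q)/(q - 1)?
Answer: 108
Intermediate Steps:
N(q) = 2*q/(-1 + q) (N(q) = (2*q)/(-1 + q) = 2*q/(-1 + q))
P(Y) = Y + Y²
R(L, m) = (L + m)*(m + 2*L/(-1 + L))
P(-4)*R(3, -6) = (-4*(1 - 4))*((2*3² + 2*3*(-6) - 6*(-1 + 3)*(3 - 6))/(-1 + 3)) = (-4*(-3))*((2*9 - 36 - 6*2*(-3))/2) = 12*((18 - 36 + 36)/2) = 12*((½)*18) = 12*9 = 108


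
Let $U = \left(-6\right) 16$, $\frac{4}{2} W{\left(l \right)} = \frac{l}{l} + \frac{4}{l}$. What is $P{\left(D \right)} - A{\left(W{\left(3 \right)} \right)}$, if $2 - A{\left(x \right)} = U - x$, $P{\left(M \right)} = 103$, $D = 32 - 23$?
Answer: $\frac{23}{6} \approx 3.8333$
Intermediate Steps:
$W{\left(l \right)} = \frac{1}{2} + \frac{2}{l}$ ($W{\left(l \right)} = \frac{\frac{l}{l} + \frac{4}{l}}{2} = \frac{1 + \frac{4}{l}}{2} = \frac{1}{2} + \frac{2}{l}$)
$D = 9$
$U = -96$
$A{\left(x \right)} = 98 + x$ ($A{\left(x \right)} = 2 - \left(-96 - x\right) = 2 + \left(96 + x\right) = 98 + x$)
$P{\left(D \right)} - A{\left(W{\left(3 \right)} \right)} = 103 - \left(98 + \frac{4 + 3}{2 \cdot 3}\right) = 103 - \left(98 + \frac{1}{2} \cdot \frac{1}{3} \cdot 7\right) = 103 - \left(98 + \frac{7}{6}\right) = 103 - \frac{595}{6} = \frac{23}{6}$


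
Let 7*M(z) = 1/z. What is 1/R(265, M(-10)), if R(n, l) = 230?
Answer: 1/230 ≈ 0.0043478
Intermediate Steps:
M(z) = 1/(7*z) (M(z) = (1/z)/7 = 1/(7*z))
1/R(265, M(-10)) = 1/230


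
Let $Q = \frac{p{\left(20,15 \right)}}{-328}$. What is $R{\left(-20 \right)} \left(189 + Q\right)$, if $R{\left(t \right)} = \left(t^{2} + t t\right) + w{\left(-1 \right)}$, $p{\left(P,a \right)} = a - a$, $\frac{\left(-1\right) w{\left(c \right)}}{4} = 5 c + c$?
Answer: $155736$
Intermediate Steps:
$w{\left(c \right)} = - 24 c$ ($w{\left(c \right)} = - 4 \left(5 c + c\right) = - 4 \cdot 6 c = - 24 c$)
$p{\left(P,a \right)} = 0$
$Q = 0$ ($Q = \frac{0}{-328} = 0 \left(- \frac{1}{328}\right) = 0$)
$R{\left(t \right)} = 24 + 2 t^{2}$ ($R{\left(t \right)} = \left(t^{2} + t t\right) - -24 = \left(t^{2} + t^{2}\right) + 24 = 2 t^{2} + 24 = 24 + 2 t^{2}$)
$R{\left(-20 \right)} \left(189 + Q\right) = \left(24 + 2 \left(-20\right)^{2}\right) \left(189 + 0\right) = \left(24 + 2 \cdot 400\right) 189 = \left(24 + 800\right) 189 = 824 \cdot 189 = 155736$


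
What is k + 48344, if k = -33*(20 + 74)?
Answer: 45242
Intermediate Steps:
k = -3102 (k = -33*94 = -3102)
k + 48344 = -3102 + 48344 = 45242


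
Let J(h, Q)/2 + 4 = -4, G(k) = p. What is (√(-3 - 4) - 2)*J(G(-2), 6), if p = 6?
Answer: 32 - 16*I*√7 ≈ 32.0 - 42.332*I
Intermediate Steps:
G(k) = 6
J(h, Q) = -16 (J(h, Q) = -8 + 2*(-4) = -8 - 8 = -16)
(√(-3 - 4) - 2)*J(G(-2), 6) = (√(-3 - 4) - 2)*(-16) = (√(-7) - 2)*(-16) = (I*√7 - 2)*(-16) = (-2 + I*√7)*(-16) = 32 - 16*I*√7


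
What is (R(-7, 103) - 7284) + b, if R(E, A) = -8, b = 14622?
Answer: 7330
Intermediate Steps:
(R(-7, 103) - 7284) + b = (-8 - 7284) + 14622 = -7292 + 14622 = 7330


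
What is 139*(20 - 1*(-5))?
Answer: 3475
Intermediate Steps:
139*(20 - 1*(-5)) = 139*(20 + 5) = 139*25 = 3475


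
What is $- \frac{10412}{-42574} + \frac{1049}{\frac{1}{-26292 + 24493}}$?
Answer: $- \frac{40171778131}{21287} \approx -1.8872 \cdot 10^{6}$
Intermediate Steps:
$- \frac{10412}{-42574} + \frac{1049}{\frac{1}{-26292 + 24493}} = \left(-10412\right) \left(- \frac{1}{42574}\right) + \frac{1049}{\frac{1}{-1799}} = \frac{5206}{21287} + \frac{1049}{- \frac{1}{1799}} = \frac{5206}{21287} + 1049 \left(-1799\right) = \frac{5206}{21287} - 1887151 = - \frac{40171778131}{21287}$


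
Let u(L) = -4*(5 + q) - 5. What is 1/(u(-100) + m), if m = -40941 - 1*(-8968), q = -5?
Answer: -1/31978 ≈ -3.1271e-5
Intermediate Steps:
m = -31973 (m = -40941 + 8968 = -31973)
u(L) = -5 (u(L) = -4*(5 - 5) - 5 = -4*0 - 5 = 0 - 5 = -5)
1/(u(-100) + m) = 1/(-5 - 31973) = 1/(-31978) = -1/31978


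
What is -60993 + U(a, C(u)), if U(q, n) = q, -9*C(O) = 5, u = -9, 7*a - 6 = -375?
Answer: -427320/7 ≈ -61046.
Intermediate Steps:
a = -369/7 (a = 6/7 + (⅐)*(-375) = 6/7 - 375/7 = -369/7 ≈ -52.714)
C(O) = -5/9 (C(O) = -⅑*5 = -5/9)
-60993 + U(a, C(u)) = -60993 - 369/7 = -427320/7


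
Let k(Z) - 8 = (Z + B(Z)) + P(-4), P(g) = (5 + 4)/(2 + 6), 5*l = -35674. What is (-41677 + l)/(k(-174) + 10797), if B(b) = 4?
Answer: -650824/141815 ≈ -4.5892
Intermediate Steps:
l = -35674/5 (l = (⅕)*(-35674) = -35674/5 ≈ -7134.8)
P(g) = 9/8
k(Z) = 105/8 + Z (k(Z) = 8 + ((Z + 4) + 9/8) = 8 + ((4 + Z) + 9/8) = 8 + (41/8 + Z) = 105/8 + Z)
(-41677 + l)/(k(-174) + 10797) = (-41677 - 35674/5)/((105/8 - 174) + 10797) = -244059/(5*(-1287/8 + 10797)) = -244059/(5*85089/8) = -244059/5*8/85089 = -650824/141815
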